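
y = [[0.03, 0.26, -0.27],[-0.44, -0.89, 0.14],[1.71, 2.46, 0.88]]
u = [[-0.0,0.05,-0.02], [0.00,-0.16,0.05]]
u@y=[[-0.06,-0.09,-0.01], [0.16,0.27,0.02]]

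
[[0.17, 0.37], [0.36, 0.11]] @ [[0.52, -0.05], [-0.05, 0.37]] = [[0.07, 0.13], [0.18, 0.02]]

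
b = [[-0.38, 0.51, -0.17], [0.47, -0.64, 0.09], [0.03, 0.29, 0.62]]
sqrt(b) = [[(0.07+0.37j),  (0.04-0.52j),  (-0.12+0.07j)],  [0.06-0.45j,  (0.06+0.64j),  (0.02-0.08j)],  [0.10+0.07j,  (0.21-0.1j),  (0.8+0.01j)]]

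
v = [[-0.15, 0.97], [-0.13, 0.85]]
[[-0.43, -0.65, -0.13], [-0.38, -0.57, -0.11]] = v @ [[-0.62,-0.11,0.6], [-0.54,-0.69,-0.04]]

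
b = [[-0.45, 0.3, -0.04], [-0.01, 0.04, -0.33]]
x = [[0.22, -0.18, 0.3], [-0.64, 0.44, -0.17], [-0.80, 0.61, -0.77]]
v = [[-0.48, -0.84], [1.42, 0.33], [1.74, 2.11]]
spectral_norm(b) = 0.55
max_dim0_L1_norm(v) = 3.64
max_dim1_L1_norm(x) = 2.18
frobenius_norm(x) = 1.55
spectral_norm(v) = 3.13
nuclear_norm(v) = 3.99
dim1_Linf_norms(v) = [0.84, 1.42, 2.11]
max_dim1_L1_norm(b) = 0.79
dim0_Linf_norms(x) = [0.8, 0.61, 0.77]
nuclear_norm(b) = 0.87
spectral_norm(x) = 1.52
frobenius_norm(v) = 3.25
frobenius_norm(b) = 0.64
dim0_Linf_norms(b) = [0.45, 0.3, 0.33]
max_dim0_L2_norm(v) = 2.3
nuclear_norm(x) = 1.83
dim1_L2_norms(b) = [0.54, 0.33]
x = v @ b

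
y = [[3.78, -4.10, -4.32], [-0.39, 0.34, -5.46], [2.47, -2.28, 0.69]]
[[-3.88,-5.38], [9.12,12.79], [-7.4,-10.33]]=y @ [[-1.71, -2.39], [0.94, 1.31], [-1.49, -2.09]]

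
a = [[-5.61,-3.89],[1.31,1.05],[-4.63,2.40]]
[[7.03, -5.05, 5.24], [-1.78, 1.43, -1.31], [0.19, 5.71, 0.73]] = a @ [[-0.56, -0.32, -0.49], [-1.00, 1.76, -0.64]]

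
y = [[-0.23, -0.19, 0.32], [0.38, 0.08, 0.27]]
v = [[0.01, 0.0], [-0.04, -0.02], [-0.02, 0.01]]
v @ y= [[-0.0, -0.0, 0.00], [0.00, 0.01, -0.02], [0.01, 0.00, -0.0]]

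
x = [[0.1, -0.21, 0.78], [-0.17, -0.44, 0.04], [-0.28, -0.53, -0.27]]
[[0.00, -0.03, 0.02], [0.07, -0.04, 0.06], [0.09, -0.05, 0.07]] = x @[[0.04, -0.06, 0.06], [-0.17, 0.12, -0.16], [-0.05, -0.00, -0.02]]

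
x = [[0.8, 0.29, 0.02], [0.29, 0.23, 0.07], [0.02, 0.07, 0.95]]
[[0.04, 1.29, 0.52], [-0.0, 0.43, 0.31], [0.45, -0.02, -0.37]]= x @ [[0.17,1.71,0.23], [-0.37,-0.28,1.19], [0.5,-0.04,-0.48]]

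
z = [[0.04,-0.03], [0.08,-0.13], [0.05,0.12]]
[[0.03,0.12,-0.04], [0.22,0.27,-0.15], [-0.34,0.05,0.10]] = z@[[-1.11, 2.45, -0.32], [-2.40, -0.6, 0.96]]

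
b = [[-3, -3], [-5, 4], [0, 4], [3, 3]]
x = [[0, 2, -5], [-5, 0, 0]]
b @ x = [[15, -6, 15], [-20, -10, 25], [-20, 0, 0], [-15, 6, -15]]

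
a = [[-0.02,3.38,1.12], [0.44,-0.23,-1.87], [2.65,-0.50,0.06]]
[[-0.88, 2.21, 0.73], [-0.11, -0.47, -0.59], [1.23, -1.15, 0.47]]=a @ [[0.4,-0.32,0.19], [-0.32,0.62,0.10], [0.19,0.1,0.35]]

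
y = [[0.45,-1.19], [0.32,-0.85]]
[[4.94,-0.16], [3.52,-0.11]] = y @[[2.59, -1.94],[-3.17, -0.6]]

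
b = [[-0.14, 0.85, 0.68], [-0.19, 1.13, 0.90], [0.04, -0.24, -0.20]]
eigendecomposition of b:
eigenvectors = [[0.59, 0.98, -0.49], [0.79, 0.20, -0.59], [-0.17, -0.04, 0.64]]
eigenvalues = [0.8, 0.0, -0.01]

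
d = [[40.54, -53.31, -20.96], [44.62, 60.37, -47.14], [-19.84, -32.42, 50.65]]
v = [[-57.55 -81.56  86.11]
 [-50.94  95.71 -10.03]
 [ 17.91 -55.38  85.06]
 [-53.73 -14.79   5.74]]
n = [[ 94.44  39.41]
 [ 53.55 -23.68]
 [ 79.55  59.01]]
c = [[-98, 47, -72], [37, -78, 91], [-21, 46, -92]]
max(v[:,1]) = 95.71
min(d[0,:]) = -53.31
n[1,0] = 53.55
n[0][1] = 39.41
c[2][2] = -92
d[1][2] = -47.14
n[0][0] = 94.44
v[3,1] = -14.79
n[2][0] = 79.55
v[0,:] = [-57.55, -81.56, 86.11]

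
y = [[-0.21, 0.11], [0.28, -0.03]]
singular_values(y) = [0.36, 0.07]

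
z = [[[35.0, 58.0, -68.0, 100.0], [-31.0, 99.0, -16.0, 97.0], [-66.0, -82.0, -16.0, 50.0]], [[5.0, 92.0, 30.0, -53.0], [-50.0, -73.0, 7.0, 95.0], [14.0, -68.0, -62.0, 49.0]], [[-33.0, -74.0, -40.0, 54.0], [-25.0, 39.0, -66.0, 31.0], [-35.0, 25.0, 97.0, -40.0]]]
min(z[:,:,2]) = -68.0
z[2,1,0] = -25.0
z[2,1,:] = [-25.0, 39.0, -66.0, 31.0]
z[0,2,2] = -16.0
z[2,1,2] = -66.0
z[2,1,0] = -25.0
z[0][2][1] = -82.0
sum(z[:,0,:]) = 106.0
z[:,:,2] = [[-68.0, -16.0, -16.0], [30.0, 7.0, -62.0], [-40.0, -66.0, 97.0]]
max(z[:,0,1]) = 92.0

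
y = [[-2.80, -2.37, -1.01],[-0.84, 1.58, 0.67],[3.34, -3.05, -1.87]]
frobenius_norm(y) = 6.49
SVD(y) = [[0.04, 0.99, 0.14], [-0.35, -0.12, 0.93], [0.93, -0.09, 0.35]] @ diag([5.225834774907309, 3.8391805686946574, 0.18504990226114]) @ [[0.63, -0.67, -0.39],[-0.77, -0.59, -0.24],[-0.07, 0.45, -0.89]]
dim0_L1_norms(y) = [6.98, 7.0, 3.55]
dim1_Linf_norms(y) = [2.8, 1.58, 3.34]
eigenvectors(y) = [[0.23-0.23j, (0.23+0.23j), -0.14+0.00j], [0.23-0.00j, (0.23+0j), (0.56+0j)], [-0.92+0.00j, (-0.92-0j), (-0.81+0j)]]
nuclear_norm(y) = 9.25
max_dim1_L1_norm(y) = 8.26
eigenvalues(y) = [(-1.96+0.82j), (-1.96-0.82j), (0.82+0j)]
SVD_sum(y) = [[0.13,-0.14,-0.08], [-1.17,1.24,0.72], [3.09,-3.27,-1.89]] + [[-2.93, -2.24, -0.91], [0.34, 0.26, 0.11], [0.26, 0.20, 0.08]] + [[-0.0,0.01,-0.02],  [-0.01,0.08,-0.15],  [-0.00,0.03,-0.06]]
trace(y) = -3.09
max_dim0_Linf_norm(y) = 3.34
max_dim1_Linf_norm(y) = 3.34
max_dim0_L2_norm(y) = 4.44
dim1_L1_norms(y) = [6.18, 3.09, 8.26]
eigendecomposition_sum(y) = [[(-1.4-0.59j),(-1.02-1.36j),(-0.46-0.84j)], [-0.42-0.99j,0.15-1.19j,(0.17-0.65j)], [1.67+3.95j,-0.60+4.76j,-0.70+2.61j]] + [[-1.40+0.59j, -1.02+1.36j, (-0.46+0.84j)],[-0.42+0.99j, 0.15+1.19j, 0.17+0.65j],[1.67-3.95j, -0.60-4.76j, (-0.7-2.61j)]] + [[0j, (-0.32+0j), -0.08+0.00j],[-0.00-0.00j, (1.29-0j), 0.32-0.00j],[0j, -1.86+0.00j, -0.46+0.00j]]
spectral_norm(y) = 5.23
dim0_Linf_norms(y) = [3.34, 3.05, 1.87]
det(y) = 3.71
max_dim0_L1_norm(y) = 7.0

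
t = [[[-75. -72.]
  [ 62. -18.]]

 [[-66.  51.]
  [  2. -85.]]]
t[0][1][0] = 62.0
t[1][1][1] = -85.0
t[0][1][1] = -18.0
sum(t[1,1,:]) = -83.0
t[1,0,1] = 51.0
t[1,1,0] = 2.0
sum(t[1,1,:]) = -83.0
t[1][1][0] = 2.0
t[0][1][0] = 62.0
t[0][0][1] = -72.0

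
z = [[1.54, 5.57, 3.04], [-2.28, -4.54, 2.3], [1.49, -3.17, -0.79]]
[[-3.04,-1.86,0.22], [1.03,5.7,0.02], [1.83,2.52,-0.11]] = z @ [[0.15,0.25,-0.01], [-0.44,-0.91,0.02], [-0.27,0.93,0.04]]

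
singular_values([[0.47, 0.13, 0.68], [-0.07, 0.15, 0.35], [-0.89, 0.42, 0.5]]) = [1.14, 0.88, 0.0]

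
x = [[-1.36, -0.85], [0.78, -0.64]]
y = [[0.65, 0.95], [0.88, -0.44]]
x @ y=[[-1.63, -0.92], [-0.06, 1.02]]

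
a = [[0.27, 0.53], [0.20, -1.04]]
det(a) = -0.39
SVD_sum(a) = [[-0.03, 0.51], [0.05, -1.05]] + [[0.3, 0.02], [0.15, 0.01]]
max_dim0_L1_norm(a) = 1.57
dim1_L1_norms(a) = [0.8, 1.24]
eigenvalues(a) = [0.35, -1.12]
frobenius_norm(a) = 1.21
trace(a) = -0.77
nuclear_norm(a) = 1.50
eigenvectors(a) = [[0.99,  -0.36], [0.14,  0.93]]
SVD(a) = [[-0.44, 0.9], [0.9, 0.44]] @ diag([1.1687008356332134, 0.3309657939881835]) @ [[0.05, -1.00], [1.0, 0.05]]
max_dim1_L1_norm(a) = 1.24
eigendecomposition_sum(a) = [[0.33, 0.13], [0.05, 0.02]] + [[-0.06, 0.4], [0.15, -1.06]]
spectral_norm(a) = 1.17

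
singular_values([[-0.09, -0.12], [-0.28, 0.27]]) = [0.39, 0.15]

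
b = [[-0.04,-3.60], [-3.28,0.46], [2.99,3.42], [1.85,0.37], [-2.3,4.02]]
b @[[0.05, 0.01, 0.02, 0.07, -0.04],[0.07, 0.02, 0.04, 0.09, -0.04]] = [[-0.25,-0.07,-0.14,-0.33,0.15], [-0.13,-0.02,-0.05,-0.19,0.11], [0.39,0.1,0.2,0.52,-0.26], [0.12,0.03,0.05,0.16,-0.09], [0.17,0.06,0.11,0.20,-0.07]]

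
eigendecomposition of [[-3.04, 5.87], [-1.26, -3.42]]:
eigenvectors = [[0.91+0.00j,(0.91-0j)], [(-0.03+0.42j),-0.03-0.42j]]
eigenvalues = [(-3.23+2.71j), (-3.23-2.71j)]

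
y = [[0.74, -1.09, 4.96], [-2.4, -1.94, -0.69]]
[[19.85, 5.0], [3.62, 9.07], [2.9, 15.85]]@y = [[2.69, -31.34, 95.01], [-19.09, -21.54, 11.70], [-35.89, -33.91, 3.45]]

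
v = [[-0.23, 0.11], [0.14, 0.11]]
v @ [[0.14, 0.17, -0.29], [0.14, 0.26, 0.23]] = [[-0.02,-0.01,0.09], [0.04,0.05,-0.02]]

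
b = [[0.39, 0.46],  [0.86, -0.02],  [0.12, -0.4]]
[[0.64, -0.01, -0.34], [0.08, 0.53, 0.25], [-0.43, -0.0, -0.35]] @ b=[[0.20, 0.43],[0.52, -0.07],[-0.21, -0.06]]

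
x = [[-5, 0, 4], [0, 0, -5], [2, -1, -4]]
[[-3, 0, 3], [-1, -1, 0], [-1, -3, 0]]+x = [[-8, 0, 7], [-1, -1, -5], [1, -4, -4]]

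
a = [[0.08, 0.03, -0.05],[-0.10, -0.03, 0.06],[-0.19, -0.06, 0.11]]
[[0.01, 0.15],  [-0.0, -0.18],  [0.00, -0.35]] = a @ [[-1.03, 0.99], [1.02, 0.57], [-1.21, -1.14]]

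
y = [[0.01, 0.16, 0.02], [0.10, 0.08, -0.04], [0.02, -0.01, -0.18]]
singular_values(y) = [0.19, 0.19, 0.07]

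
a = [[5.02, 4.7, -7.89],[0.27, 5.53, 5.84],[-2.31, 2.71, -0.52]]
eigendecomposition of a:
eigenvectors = [[(0.69+0j), -0.74+0.00j, -0.74-0.00j], [(-0.37+0j), -0.17-0.60j, (-0.17+0.6j)], [0.62+0.00j, (0.12-0.23j), (0.12+0.23j)]]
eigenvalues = [(-4.69+0j), (7.36+1.37j), (7.36-1.37j)]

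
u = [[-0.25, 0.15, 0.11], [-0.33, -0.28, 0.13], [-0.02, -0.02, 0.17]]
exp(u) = [[0.76, 0.11, 0.11], [-0.25, 0.74, 0.11], [-0.02, -0.02, 1.18]]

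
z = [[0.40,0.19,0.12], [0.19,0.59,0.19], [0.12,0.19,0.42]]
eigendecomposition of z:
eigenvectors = [[0.46,0.88,-0.14], [0.75,-0.47,-0.47], [0.48,-0.11,0.87]]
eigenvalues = [0.83, 0.28, 0.3]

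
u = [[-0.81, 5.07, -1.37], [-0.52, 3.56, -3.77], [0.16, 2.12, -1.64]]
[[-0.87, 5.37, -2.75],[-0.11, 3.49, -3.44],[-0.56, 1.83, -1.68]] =u @ [[-0.8, -0.65, 0.1],  [-0.35, 0.98, -0.38],  [-0.19, 0.09, 0.54]]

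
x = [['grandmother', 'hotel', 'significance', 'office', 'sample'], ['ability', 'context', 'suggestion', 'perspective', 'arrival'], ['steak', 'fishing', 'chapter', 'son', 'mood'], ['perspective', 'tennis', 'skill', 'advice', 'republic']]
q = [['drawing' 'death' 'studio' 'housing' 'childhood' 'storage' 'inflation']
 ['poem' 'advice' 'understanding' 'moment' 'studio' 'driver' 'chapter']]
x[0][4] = 'sample'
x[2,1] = 'fishing'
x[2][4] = 'mood'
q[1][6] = 'chapter'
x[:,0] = ['grandmother', 'ability', 'steak', 'perspective']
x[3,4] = 'republic'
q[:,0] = ['drawing', 'poem']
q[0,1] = 'death'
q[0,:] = ['drawing', 'death', 'studio', 'housing', 'childhood', 'storage', 'inflation']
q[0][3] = 'housing'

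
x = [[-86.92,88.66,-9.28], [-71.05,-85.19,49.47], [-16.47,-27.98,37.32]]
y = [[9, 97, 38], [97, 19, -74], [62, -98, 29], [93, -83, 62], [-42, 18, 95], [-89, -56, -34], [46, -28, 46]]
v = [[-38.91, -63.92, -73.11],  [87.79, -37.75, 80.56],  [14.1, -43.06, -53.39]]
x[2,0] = -16.47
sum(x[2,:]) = -7.130000000000003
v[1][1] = -37.75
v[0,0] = -38.91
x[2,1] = -27.98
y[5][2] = -34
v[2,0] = 14.1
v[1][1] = -37.75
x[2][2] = 37.32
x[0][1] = 88.66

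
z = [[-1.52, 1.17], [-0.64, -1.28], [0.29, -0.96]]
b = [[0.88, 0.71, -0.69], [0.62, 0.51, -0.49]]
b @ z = [[-1.99,0.78], [-1.41,0.54]]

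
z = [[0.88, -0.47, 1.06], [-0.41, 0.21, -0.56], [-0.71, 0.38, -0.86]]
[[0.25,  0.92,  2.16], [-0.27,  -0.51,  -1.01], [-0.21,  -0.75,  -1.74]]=z @ [[-1.46,  -1.28,  2.18], [1.57,  -1.12,  -0.45], [2.14,  1.43,  0.03]]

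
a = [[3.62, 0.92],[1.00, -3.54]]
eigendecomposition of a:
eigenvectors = [[0.99, -0.13], [0.14, 0.99]]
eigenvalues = [3.75, -3.67]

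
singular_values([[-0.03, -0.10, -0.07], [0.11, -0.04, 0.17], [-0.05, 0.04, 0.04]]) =[0.22, 0.12, 0.05]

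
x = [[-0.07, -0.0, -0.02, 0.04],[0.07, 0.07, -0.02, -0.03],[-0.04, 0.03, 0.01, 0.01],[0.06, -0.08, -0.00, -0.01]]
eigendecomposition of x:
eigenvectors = [[-0.66, -0.28, -0.32, 0.36], [0.31, 0.47, 0.36, 0.12], [-0.33, 0.34, 0.39, 0.37], [0.60, -0.76, -0.79, 0.85]]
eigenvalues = [-0.12, 0.06, 0.05, 0.0]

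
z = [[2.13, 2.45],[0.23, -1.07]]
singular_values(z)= [3.32, 0.86]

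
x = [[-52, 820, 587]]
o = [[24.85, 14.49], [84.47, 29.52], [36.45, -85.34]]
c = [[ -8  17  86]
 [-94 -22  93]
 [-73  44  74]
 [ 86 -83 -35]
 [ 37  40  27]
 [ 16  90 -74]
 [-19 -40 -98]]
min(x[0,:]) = -52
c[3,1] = -83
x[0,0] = -52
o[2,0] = 36.45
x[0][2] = 587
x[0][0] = -52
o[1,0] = 84.47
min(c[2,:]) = -73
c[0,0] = -8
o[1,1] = 29.52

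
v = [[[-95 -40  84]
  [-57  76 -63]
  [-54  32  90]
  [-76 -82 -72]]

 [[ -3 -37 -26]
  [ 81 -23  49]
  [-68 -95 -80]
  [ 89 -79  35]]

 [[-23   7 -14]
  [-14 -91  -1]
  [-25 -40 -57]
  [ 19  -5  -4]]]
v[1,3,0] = 89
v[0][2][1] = 32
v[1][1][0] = 81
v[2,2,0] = -25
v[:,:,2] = [[84, -63, 90, -72], [-26, 49, -80, 35], [-14, -1, -57, -4]]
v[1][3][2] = 35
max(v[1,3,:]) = 89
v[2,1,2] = -1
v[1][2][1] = -95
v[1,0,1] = -37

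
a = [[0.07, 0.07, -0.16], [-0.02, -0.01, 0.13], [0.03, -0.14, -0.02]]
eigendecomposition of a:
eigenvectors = [[(-0.97+0j),(-0.63+0j),(-0.63-0j)], [-0.12+0.00j,0.51-0.00j,(0.51+0j)], [-0.20+0.00j,-0.06+0.59j,(-0.06-0.59j)]]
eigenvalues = [(0.05+0j), (-0+0.15j), (-0-0.15j)]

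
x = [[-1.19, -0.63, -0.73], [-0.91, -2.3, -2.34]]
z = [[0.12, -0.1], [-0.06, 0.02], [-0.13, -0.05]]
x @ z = [[-0.01, 0.14], [0.33, 0.16]]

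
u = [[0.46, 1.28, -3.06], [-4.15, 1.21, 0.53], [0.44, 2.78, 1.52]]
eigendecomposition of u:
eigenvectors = [[(-0.21+0.56j), -0.21-0.56j, (-0.35+0j)],[-0.64+0.00j, -0.64-0.00j, (0.65+0j)],[(0.29+0.39j), 0.29-0.39j, (0.67+0j)]]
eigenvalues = [(-0.4+3.36j), (-0.4-3.36j), (3.98+0j)]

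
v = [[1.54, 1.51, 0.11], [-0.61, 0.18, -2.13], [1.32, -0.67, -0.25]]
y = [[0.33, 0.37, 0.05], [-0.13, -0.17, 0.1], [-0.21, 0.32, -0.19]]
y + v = [[1.87,1.88,0.16],[-0.74,0.01,-2.03],[1.11,-0.35,-0.44]]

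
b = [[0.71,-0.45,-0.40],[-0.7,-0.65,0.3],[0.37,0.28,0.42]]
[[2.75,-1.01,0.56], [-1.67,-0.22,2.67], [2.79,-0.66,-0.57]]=b@ [[4.88, -1.33, -0.51], [-1.23, 1.21, -3.04], [3.16, -1.20, 1.12]]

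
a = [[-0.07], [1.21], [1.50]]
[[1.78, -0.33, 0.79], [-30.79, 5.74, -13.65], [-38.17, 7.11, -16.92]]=a@[[-25.45,  4.74,  -11.28]]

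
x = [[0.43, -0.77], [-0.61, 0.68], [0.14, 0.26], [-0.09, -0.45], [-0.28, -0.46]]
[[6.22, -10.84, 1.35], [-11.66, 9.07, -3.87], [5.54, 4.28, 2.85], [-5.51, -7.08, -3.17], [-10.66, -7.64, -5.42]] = x @ [[26.78, 2.17, 11.6],[6.88, 15.29, 4.72]]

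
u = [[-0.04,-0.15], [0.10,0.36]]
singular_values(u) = [0.4, 0.0]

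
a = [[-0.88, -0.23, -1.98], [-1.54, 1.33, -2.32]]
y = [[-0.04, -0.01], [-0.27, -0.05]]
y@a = [[0.05,-0.0,0.1],[0.31,-0.00,0.65]]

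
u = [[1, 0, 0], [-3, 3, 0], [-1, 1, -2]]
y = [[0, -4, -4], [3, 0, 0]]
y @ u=[[16, -16, 8], [3, 0, 0]]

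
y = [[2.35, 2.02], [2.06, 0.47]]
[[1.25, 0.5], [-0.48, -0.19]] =y @ [[-0.51, -0.2], [1.21, 0.48]]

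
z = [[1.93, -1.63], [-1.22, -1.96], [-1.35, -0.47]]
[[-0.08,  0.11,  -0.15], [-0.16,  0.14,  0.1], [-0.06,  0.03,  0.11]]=z @ [[0.02, -0.0, -0.08],[0.07, -0.07, -0.00]]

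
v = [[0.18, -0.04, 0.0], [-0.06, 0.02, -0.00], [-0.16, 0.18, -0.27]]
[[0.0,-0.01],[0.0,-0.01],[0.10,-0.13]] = v @ [[0.22, -0.29], [0.87, -1.14], [0.09, -0.12]]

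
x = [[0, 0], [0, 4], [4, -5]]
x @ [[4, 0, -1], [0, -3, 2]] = [[0, 0, 0], [0, -12, 8], [16, 15, -14]]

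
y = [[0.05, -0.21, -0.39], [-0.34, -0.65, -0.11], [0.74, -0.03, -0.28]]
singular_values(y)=[0.89, 0.73, 0.22]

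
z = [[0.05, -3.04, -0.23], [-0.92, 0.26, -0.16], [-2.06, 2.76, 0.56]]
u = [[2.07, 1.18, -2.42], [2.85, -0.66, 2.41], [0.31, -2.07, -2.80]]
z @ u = [[-8.63, 2.54, -6.8], [-1.21, -0.93, 3.30], [3.78, -5.41, 10.07]]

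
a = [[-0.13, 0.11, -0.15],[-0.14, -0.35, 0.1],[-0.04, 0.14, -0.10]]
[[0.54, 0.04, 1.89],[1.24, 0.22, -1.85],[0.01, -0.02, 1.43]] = a @[[-3.99, -2.23, -3.43], [-2.52, 0.95, 4.95], [-2.02, 2.39, -5.99]]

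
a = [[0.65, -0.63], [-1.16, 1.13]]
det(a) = 0.00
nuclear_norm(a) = 1.86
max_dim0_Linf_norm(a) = 1.16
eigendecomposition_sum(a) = [[0.00, 0.00],[0.00, 0.0]] + [[0.65, -0.63], [-1.16, 1.13]]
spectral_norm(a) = 1.86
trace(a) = 1.78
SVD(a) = [[-0.49, 0.87], [0.87, 0.49]] @ diag([1.8552347621099303, 0.0019943567658211206]) @ [[-0.72, 0.70], [0.70, 0.72]]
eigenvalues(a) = [0.0, 1.78]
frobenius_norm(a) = 1.86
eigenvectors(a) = [[-0.70, 0.49], [-0.72, -0.87]]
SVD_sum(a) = [[0.65, -0.63], [-1.16, 1.13]] + [[0.00, 0.00], [0.00, 0.00]]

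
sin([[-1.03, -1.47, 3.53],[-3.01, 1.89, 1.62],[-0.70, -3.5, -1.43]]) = [[-6.1, -7.12, -3.77], [-3.06, -5.19, -4.02], [5.54, -1.77, -10.61]]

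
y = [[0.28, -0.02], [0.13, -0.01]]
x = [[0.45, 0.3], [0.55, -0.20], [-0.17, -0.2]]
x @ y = [[0.17,-0.01], [0.13,-0.01], [-0.07,0.01]]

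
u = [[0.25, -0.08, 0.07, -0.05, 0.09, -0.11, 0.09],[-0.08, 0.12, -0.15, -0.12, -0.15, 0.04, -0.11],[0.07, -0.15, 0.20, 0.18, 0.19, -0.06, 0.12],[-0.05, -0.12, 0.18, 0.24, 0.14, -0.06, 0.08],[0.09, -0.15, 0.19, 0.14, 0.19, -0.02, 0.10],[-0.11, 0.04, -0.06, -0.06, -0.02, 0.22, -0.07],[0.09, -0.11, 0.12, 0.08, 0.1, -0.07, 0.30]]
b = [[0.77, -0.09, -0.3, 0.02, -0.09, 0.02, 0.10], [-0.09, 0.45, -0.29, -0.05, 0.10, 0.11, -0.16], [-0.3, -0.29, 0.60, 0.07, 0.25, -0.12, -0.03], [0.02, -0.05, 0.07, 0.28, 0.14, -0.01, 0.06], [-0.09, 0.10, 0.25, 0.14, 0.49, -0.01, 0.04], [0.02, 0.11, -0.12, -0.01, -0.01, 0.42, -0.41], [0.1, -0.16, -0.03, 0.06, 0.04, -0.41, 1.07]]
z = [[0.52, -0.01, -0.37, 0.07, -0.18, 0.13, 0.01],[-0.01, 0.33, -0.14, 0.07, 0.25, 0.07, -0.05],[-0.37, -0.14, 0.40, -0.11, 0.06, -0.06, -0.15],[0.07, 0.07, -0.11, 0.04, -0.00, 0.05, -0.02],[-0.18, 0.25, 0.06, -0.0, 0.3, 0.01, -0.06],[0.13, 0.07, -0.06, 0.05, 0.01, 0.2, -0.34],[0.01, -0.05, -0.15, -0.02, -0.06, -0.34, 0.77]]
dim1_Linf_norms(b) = [0.77, 0.45, 0.6, 0.28, 0.49, 0.42, 1.07]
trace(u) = 1.52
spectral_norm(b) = 1.34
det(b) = 0.00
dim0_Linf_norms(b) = [0.77, 0.45, 0.6, 0.28, 0.49, 0.42, 1.07]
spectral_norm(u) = 0.81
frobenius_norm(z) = 1.47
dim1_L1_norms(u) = [0.74, 0.77, 0.97, 0.87, 0.88, 0.58, 0.87]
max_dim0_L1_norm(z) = 1.4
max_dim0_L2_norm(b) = 1.16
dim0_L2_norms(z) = [0.68, 0.45, 0.6, 0.16, 0.44, 0.43, 0.86]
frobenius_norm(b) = 1.96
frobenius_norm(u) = 0.92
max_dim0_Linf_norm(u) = 0.3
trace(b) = 4.08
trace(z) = 2.56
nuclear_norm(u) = 1.53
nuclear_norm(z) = 2.58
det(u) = -0.00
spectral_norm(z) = 0.99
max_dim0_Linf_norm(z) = 0.77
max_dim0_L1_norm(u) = 0.97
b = z + u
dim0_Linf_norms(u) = [0.25, 0.15, 0.2, 0.24, 0.19, 0.22, 0.3]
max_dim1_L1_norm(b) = 1.87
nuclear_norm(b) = 4.08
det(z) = -0.00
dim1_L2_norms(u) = [0.32, 0.31, 0.39, 0.37, 0.36, 0.27, 0.38]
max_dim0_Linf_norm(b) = 1.07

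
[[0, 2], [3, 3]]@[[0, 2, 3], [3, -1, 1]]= [[6, -2, 2], [9, 3, 12]]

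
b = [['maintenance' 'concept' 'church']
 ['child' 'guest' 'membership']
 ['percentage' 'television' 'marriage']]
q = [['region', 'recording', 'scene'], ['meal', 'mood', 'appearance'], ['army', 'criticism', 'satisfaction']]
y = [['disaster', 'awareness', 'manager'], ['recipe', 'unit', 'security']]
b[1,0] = 'child'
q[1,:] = ['meal', 'mood', 'appearance']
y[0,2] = 'manager'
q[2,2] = 'satisfaction'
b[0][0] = 'maintenance'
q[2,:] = ['army', 'criticism', 'satisfaction']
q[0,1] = 'recording'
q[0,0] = 'region'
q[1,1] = 'mood'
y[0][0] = 'disaster'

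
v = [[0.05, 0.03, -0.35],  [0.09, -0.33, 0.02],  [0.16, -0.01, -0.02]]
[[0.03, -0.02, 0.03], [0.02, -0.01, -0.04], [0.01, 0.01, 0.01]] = v @ [[0.08, 0.1, 0.03],  [-0.04, 0.05, 0.11],  [-0.07, 0.08, -0.08]]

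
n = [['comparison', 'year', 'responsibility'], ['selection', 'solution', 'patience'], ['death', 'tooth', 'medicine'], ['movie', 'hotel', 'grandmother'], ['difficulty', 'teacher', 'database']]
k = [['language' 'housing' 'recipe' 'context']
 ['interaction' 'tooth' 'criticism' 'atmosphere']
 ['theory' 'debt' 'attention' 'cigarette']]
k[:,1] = ['housing', 'tooth', 'debt']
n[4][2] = 'database'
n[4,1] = 'teacher'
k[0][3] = 'context'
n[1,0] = 'selection'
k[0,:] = ['language', 'housing', 'recipe', 'context']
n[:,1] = ['year', 'solution', 'tooth', 'hotel', 'teacher']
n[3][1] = 'hotel'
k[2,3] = 'cigarette'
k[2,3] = 'cigarette'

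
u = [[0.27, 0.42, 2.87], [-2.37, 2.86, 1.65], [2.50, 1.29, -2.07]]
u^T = [[0.27, -2.37, 2.5],[0.42, 2.86, 1.29],[2.87, 1.65, -2.07]]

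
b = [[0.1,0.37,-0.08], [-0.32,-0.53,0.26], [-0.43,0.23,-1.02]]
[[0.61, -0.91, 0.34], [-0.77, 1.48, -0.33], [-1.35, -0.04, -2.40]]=b @ [[0.61, -1.05, 0.96], [1.81, -2.17, 1.13], [1.47, -0.01, 2.20]]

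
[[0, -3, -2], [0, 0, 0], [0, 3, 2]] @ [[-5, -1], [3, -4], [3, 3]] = [[-15, 6], [0, 0], [15, -6]]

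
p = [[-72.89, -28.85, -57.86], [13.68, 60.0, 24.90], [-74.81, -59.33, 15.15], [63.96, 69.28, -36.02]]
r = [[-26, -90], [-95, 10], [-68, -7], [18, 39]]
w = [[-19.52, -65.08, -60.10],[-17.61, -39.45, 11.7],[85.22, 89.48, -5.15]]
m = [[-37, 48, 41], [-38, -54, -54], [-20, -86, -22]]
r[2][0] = -68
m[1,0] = -38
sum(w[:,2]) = -53.550000000000004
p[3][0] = 63.96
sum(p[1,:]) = 98.58000000000001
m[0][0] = -37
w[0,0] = -19.52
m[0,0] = -37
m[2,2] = -22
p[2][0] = -74.81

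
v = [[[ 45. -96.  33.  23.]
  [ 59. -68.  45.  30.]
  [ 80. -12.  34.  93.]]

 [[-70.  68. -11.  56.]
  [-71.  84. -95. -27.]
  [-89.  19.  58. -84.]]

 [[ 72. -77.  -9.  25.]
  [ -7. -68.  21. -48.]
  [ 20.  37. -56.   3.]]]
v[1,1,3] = -27.0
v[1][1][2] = -95.0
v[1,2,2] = 58.0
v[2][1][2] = 21.0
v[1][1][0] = -71.0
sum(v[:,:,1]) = -113.0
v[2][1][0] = -7.0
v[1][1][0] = -71.0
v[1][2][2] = 58.0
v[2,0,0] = 72.0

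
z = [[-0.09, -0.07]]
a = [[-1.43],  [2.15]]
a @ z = [[0.13, 0.1],[-0.19, -0.15]]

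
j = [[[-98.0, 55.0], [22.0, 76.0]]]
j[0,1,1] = 76.0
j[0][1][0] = 22.0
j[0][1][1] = 76.0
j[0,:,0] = [-98.0, 22.0]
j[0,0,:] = [-98.0, 55.0]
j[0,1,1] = 76.0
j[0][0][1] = 55.0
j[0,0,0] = -98.0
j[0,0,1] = 55.0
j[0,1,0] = 22.0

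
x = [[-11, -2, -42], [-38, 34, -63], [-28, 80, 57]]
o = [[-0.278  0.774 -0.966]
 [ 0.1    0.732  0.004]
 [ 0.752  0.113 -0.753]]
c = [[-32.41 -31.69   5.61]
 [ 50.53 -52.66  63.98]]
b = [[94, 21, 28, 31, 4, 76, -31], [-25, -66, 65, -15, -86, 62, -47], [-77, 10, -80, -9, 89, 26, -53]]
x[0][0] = -11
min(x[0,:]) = -42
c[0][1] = -31.69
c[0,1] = -31.69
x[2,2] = 57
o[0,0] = -0.278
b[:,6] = [-31, -47, -53]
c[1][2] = 63.98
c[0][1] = -31.69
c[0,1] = -31.69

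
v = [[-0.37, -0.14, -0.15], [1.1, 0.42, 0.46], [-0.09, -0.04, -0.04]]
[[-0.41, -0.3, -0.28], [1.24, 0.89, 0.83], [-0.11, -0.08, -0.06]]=v@[[0.56, 0.84, 0.97], [0.06, 1.02, -0.67], [1.31, -1.0, 0.09]]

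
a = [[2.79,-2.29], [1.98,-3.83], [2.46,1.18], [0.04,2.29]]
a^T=[[2.79, 1.98, 2.46, 0.04], [-2.29, -3.83, 1.18, 2.29]]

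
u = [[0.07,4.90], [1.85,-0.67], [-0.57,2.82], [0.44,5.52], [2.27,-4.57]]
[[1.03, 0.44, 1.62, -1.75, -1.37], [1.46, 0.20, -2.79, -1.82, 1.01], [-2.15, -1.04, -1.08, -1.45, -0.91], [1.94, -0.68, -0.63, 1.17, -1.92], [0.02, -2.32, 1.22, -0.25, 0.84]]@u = [[-3.92, 5.92], [3.55, -15.51], [-4.16, -16.73], [-4.61, 23.42], [-3.19, -0.13]]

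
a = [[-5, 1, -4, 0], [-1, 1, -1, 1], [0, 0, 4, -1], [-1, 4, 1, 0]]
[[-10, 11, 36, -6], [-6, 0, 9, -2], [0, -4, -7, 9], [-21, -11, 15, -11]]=a@[[1, -2, -5, -2], [-5, -3, 3, -4], [0, -1, -2, 3], [0, 0, -1, 3]]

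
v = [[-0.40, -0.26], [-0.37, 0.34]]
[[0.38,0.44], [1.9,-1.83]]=v@[[-2.68,1.41],[2.67,-3.85]]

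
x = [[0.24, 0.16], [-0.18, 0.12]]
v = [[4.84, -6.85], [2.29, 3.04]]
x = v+[[-4.6, 7.01], [-2.47, -2.92]]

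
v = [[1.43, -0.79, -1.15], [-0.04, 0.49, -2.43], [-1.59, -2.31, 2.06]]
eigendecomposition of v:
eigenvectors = [[-0.19, 0.82, -0.40], [-0.56, -0.52, -0.69], [0.81, 0.23, -0.6]]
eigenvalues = [4.02, 1.61, -1.65]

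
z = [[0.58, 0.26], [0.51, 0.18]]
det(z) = -0.028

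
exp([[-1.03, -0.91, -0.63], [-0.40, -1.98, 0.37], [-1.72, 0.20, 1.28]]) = [[1.04, -0.4, -1.23], [-0.42, 0.26, 0.60], [-3.01, 0.91, 4.92]]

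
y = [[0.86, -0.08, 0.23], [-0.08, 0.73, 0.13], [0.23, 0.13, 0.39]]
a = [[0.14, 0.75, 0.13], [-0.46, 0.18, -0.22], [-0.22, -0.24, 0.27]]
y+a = [[1.00, 0.67, 0.36], [-0.54, 0.91, -0.09], [0.01, -0.11, 0.66]]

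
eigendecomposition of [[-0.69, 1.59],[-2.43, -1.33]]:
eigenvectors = [[(-0.1-0.62j), -0.10+0.62j], [(0.78+0j), (0.78-0j)]]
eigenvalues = [(-1.01+1.94j), (-1.01-1.94j)]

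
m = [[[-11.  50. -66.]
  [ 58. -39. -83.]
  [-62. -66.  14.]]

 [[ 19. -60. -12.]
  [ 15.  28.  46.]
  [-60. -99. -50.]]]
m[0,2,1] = -66.0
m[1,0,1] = -60.0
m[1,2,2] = -50.0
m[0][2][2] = 14.0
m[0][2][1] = -66.0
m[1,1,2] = 46.0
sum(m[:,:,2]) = -151.0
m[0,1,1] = -39.0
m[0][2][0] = -62.0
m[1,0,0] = 19.0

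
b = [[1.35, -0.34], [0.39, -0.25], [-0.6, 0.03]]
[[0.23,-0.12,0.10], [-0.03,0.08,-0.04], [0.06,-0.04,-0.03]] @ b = [[0.2, -0.05], [0.01, -0.01], [0.08, -0.01]]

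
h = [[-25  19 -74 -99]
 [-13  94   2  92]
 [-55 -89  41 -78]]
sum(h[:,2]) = -31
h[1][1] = 94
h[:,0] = [-25, -13, -55]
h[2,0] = -55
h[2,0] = -55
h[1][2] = 2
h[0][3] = -99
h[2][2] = 41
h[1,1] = 94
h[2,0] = -55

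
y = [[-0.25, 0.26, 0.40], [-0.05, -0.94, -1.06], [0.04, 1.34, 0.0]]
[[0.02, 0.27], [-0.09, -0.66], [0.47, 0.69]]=y @ [[-0.08, -0.26],[0.35, 0.52],[-0.22, 0.17]]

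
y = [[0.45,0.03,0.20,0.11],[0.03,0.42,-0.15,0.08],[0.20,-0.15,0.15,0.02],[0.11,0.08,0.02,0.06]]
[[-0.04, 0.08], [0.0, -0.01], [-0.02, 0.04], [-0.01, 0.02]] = y @ [[-0.08,0.17], [0.02,-0.05], [0.01,-0.03], [-0.03,0.06]]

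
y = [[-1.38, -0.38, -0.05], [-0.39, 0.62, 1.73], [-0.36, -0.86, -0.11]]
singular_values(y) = [1.91, 1.57, 0.58]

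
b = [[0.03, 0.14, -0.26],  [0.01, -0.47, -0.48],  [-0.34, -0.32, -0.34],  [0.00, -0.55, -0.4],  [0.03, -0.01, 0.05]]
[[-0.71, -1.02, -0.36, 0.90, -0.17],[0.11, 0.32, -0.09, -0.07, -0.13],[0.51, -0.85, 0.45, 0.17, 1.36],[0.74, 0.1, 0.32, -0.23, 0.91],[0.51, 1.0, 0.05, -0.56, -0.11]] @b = [[0.09, 0.00, 0.43], [0.03, -0.07, -0.13], [-0.11, 0.22, 0.12], [-0.06, 0.07, -0.21], [0.0, -0.11, -0.41]]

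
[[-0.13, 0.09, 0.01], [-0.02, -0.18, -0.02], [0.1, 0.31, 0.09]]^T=[[-0.13, -0.02, 0.1], [0.09, -0.18, 0.31], [0.01, -0.02, 0.09]]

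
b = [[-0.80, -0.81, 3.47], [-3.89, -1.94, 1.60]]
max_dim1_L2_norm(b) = 4.63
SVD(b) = [[-0.56, -0.83], [-0.83, 0.56]] @ diag([5.329852952803698, 2.526928471779466]) @ [[0.69, 0.39, -0.61],[-0.6, -0.17, -0.78]]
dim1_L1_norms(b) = [5.08, 7.43]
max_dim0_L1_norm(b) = 5.07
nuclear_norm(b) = 7.86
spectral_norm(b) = 5.33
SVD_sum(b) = [[-2.06, -1.16, 1.84], [-3.03, -1.70, 2.71]] + [[1.26, 0.35, 1.63],[-0.86, -0.24, -1.11]]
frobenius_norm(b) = 5.90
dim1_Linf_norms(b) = [3.47, 3.89]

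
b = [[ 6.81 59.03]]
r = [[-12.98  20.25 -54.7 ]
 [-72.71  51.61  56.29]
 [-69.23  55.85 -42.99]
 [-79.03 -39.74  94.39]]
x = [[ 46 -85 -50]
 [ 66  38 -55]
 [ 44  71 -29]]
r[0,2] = -54.7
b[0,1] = 59.03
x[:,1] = [-85, 38, 71]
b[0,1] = 59.03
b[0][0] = 6.81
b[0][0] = 6.81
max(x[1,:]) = 66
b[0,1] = 59.03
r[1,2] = 56.29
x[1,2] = -55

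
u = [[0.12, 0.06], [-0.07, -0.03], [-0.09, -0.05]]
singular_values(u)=[0.19, 0.01]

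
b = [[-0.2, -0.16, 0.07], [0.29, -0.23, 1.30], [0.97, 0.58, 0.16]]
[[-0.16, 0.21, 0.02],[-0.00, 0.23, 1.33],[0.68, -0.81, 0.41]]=b @ [[0.09, -0.92, 0.38], [0.98, 0.03, -0.18], [0.15, 0.39, 0.91]]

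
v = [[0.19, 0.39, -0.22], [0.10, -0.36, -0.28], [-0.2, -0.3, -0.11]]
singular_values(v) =[0.64, 0.41, 0.15]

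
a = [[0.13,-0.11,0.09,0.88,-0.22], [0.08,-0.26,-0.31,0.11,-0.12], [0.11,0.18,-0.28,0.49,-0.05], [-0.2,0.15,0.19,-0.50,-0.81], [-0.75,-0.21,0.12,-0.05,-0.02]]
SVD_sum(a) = [[0.27, -0.04, -0.15, 0.62, 0.21], [0.06, -0.01, -0.03, 0.14, 0.05], [0.19, -0.03, -0.1, 0.42, 0.14], [-0.29, 0.04, 0.16, -0.67, -0.22], [-0.13, 0.02, 0.07, -0.30, -0.10]] + [[-0.11,0.00,0.08,0.23,-0.48],  [-0.02,0.0,0.01,0.04,-0.08],  [-0.04,0.00,0.03,0.08,-0.16],  [-0.12,0.00,0.08,0.24,-0.5],  [-0.03,0.00,0.02,0.07,-0.14]] + [[-0.08, -0.04, 0.01, 0.03, 0.03],  [0.02, 0.01, -0.00, -0.01, -0.01],  [0.07, 0.03, -0.01, -0.02, -0.03],  [0.22, 0.1, -0.03, -0.07, -0.09],  [-0.56, -0.25, 0.09, 0.18, 0.23]] + [[0.01, 0.05, 0.10, 0.02, 0.02], [-0.02, -0.17, -0.33, -0.06, -0.08], [-0.0, -0.04, -0.08, -0.01, -0.02], [-0.00, -0.0, -0.01, -0.0, -0.0], [-0.00, -0.02, -0.04, -0.01, -0.01]] + [[0.04, -0.09, 0.05, -0.01, -0.01], [0.04, -0.08, 0.05, -0.01, -0.01], [-0.1, 0.22, -0.12, 0.02, 0.02], [-0.01, 0.02, -0.01, 0.0, 0.0], [-0.02, 0.04, -0.02, 0.00, 0.0]]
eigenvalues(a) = [(0.79+0j), (-0.6+0.56j), (-0.6-0.56j), (-0.26+0.35j), (-0.26-0.35j)]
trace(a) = -0.93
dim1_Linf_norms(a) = [0.88, 0.31, 0.49, 0.81, 0.75]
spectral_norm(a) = 1.24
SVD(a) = [[-0.59, -0.65, 0.13, -0.29, -0.36], [-0.14, -0.11, -0.03, 0.93, -0.33], [-0.4, -0.22, -0.11, 0.22, 0.85], [0.63, -0.69, -0.36, 0.02, 0.07], [0.28, -0.2, 0.92, 0.10, 0.17]] @ diag([1.2364040592692445, 0.8307272048305926, 0.7484460468332165, 0.41675139436350106, 0.3129602269501579]) @ [[-0.38, 0.05, 0.21, -0.86, -0.28], [0.20, -0.0, -0.14, -0.41, 0.88], [-0.82, -0.36, 0.12, 0.26, 0.33], [-0.05, -0.45, -0.86, -0.15, -0.19], [-0.37, 0.81, -0.43, 0.09, 0.06]]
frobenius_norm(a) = 1.75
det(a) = 0.10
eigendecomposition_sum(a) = [[(0.33+0j), 0.07+0.00j, (0.01-0j), 0.25+0.00j, (-0.35+0j)], [0.04+0.00j, (0.01+0j), -0j, 0.03+0.00j, -0.04+0.00j], [0.13+0.00j, (0.03+0j), 0.00-0.00j, (0.1+0j), (-0.14+0j)], [(0.16+0j), (0.04+0j), (0.01-0j), 0.12+0.00j, -0.17+0.00j], [(-0.31+0j), (-0.07-0j), -0.01+0.00j, (-0.23-0j), 0.32-0.00j]] + [[(-0.03+0.33j), (-0.19+0.07j), (-0.02-0.22j), (0.33+0.06j), (0.1+0.31j)],[-0.14+0.08j, (-0.08-0.05j), 0.08-0.07j, (0.07+0.14j), (-0.09+0.12j)],[-0.02+0.26j, (-0.15+0.06j), -0.03-0.17j, (0.26+0.04j), 0.09+0.24j],[(-0.26-0.28j), (0.08-0.22j), (0.21+0.14j), (-0.3+0.23j), -0.34-0.14j],[(-0.25+0.14j), (-0.14-0.1j), 0.14-0.12j, (0.12+0.26j), -0.16+0.22j]] + [[-0.03-0.33j,(-0.19-0.07j),-0.02+0.22j,0.33-0.06j,0.10-0.31j], [-0.14-0.08j,(-0.08+0.05j),0.08+0.07j,0.07-0.14j,-0.09-0.12j], [(-0.02-0.26j),(-0.15-0.06j),-0.03+0.17j,(0.26-0.04j),(0.09-0.24j)], [-0.26+0.28j,0.08+0.22j,0.21-0.14j,-0.30-0.23j,-0.34+0.14j], [-0.25-0.14j,-0.14+0.10j,0.14+0.12j,0.12-0.26j,-0.16-0.22j]] + [[-0.07-0.06j,0.10-0.07j,0.06+0.13j,-0.01+0.04j,-0.04+0.00j], [(0.16+0j),(-0.06+0.21j),(-0.23-0.11j),(-0.03-0.06j),(0.05-0.05j)], [0.01-0.17j,(0.23+0.06j),-0.12+0.25j,-0.07+0.03j,-0.05-0.05j], [(0.08+0j),(-0.03+0.11j),(-0.12-0.05j),-0.01-0.03j,(0.02-0.02j)], [0.02-0.06j,0.07+0.05j,-0.07+0.07j,(-0.03+0j),(-0.01-0.03j)]] + [[(-0.07+0.06j), 0.10+0.07j, 0.06-0.13j, -0.01-0.04j, (-0.04-0j)], [(0.16-0j), -0.06-0.21j, -0.23+0.11j, (-0.03+0.06j), (0.05+0.05j)], [(0.01+0.17j), (0.23-0.06j), (-0.12-0.25j), (-0.07-0.03j), (-0.05+0.05j)], [(0.08-0j), (-0.03-0.11j), (-0.12+0.05j), -0.01+0.03j, 0.02+0.02j], [0.02+0.06j, (0.07-0.05j), (-0.07-0.07j), -0.03-0.00j, (-0.01+0.03j)]]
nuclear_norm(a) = 3.55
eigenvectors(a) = [[(0.66+0j), 0.33+0.38j, (0.33-0.38j), 0.21-0.26j, 0.21+0.26j], [(0.08+0j), -0.05+0.23j, -0.05-0.23j, 0.59j, -0.59j], [(0.26+0j), 0.28+0.29j, (0.28-0.29j), 0.63+0.00j, (0.63-0j)], [(0.33+0j), (-0.58+0j), -0.58-0.00j, 0.29j, -0.29j], [(-0.61+0j), -0.10+0.42j, -0.10-0.42j, (0.22+0.09j), 0.22-0.09j]]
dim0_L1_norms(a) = [1.27, 0.91, 0.99, 2.03, 1.22]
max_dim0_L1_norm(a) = 2.03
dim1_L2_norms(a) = [0.93, 0.44, 0.6, 1.0, 0.79]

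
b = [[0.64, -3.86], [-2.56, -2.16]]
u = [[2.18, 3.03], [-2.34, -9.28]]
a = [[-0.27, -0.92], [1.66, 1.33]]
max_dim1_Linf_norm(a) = 1.66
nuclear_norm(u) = 11.48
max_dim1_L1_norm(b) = 4.72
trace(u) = -7.10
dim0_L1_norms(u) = [4.52, 12.31]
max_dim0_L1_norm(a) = 2.25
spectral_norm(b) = 4.50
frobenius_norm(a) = 2.33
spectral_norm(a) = 2.28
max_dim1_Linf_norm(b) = 3.86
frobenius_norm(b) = 5.15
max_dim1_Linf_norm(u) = 9.28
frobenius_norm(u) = 10.27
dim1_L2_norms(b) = [3.91, 3.35]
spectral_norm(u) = 10.19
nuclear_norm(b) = 7.00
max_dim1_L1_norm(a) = 2.99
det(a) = 1.17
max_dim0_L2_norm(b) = 4.42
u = a @ b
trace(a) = 1.06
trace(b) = -1.52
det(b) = -11.26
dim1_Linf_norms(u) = [3.03, 9.28]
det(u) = -13.14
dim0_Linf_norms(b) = [2.56, 3.86]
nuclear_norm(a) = 2.79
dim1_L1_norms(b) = [4.5, 4.72]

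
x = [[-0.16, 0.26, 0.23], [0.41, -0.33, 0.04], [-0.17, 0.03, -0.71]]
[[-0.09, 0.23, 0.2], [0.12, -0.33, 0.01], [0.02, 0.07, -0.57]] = x @ [[0.16, -0.17, -0.08], [-0.17, 0.80, -0.02], [-0.08, -0.02, 0.82]]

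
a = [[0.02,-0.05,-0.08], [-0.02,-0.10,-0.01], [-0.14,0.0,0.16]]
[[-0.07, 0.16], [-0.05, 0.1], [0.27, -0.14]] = a @[[-2.2, -1.40],  [1.01, -0.47],  [-0.26, -2.11]]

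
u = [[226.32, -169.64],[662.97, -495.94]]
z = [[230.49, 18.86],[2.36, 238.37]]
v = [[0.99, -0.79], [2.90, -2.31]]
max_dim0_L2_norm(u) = 700.54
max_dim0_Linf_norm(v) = 2.9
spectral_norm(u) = 874.92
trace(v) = -1.32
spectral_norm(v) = 3.92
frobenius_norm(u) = 874.92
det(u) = 225.09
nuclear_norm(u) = 875.18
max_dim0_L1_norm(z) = 257.23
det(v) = 0.00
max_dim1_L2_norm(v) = 3.71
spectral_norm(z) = 245.89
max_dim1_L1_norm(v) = 5.21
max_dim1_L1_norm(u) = 1158.91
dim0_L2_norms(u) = [700.54, 524.15]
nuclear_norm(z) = 469.15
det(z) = 54897.39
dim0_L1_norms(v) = [3.89, 3.1]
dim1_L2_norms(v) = [1.27, 3.71]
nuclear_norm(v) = 3.92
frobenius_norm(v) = 3.92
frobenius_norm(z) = 332.13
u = v @ z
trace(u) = -269.62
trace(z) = 468.86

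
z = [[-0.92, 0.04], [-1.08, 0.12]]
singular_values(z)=[1.42, 0.05]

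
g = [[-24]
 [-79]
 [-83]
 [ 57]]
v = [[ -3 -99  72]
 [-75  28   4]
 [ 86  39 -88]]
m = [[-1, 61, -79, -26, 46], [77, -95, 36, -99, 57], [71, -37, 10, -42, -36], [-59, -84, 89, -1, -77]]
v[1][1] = 28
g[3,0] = 57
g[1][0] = -79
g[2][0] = -83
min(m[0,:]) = -79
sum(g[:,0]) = -129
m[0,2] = -79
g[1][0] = -79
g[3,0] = 57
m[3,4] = -77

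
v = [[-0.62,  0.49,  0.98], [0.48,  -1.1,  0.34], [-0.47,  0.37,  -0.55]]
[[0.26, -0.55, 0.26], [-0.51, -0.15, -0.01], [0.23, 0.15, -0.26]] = v @ [[-0.15, 0.29, 0.35],[0.39, 0.13, 0.27],[-0.02, -0.44, 0.35]]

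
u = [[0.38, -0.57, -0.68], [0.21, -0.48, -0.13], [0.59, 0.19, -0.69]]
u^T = [[0.38, 0.21, 0.59], [-0.57, -0.48, 0.19], [-0.68, -0.13, -0.69]]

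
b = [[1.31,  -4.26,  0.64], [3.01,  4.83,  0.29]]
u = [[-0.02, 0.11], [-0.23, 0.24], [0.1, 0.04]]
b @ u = [[1.02,  -0.85], [-1.14,  1.5]]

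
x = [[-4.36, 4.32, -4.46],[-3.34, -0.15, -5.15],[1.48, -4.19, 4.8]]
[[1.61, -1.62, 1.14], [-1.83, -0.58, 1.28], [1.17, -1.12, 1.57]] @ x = [[0.08,  2.42,  6.63], [11.81,  -13.18,  17.29], [0.96,  -1.36,  8.09]]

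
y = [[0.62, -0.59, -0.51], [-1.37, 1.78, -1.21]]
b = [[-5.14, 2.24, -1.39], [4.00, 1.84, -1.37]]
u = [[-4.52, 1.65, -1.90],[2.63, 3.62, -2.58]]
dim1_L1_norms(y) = [1.72, 4.36]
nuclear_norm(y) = 3.45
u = b + y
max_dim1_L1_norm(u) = 8.83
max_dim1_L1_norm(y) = 4.36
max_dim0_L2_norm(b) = 6.51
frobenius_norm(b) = 7.39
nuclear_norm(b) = 9.96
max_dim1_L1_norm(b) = 8.77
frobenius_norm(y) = 2.74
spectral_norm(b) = 6.56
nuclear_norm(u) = 10.34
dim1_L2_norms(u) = [5.17, 5.17]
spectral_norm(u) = 5.27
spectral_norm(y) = 2.61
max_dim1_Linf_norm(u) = 4.52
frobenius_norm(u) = 7.31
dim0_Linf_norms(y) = [1.37, 1.78, 1.21]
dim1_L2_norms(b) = [5.78, 4.61]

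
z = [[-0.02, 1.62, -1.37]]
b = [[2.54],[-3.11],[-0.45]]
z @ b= [[-4.47]]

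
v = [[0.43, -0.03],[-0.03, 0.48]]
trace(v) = 0.91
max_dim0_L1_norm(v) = 0.51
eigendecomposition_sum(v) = [[0.34, 0.16], [0.16, 0.07]] + [[0.09, -0.19], [-0.19, 0.41]]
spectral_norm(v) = 0.49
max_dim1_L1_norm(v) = 0.51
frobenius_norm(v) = 0.65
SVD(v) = [[-0.42, 0.91], [0.91, 0.42]] @ diag([0.49405124837953324, 0.41594875162046674]) @ [[-0.42, 0.91], [0.91, 0.42]]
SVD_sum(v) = [[0.09, -0.19],[-0.19, 0.41]] + [[0.34,0.16], [0.16,0.07]]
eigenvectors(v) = [[-0.91, 0.42], [-0.42, -0.91]]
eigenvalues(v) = [0.42, 0.49]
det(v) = 0.21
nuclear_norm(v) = 0.91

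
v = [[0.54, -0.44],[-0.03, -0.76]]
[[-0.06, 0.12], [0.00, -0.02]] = v@[[-0.12, 0.24], [0.0, 0.02]]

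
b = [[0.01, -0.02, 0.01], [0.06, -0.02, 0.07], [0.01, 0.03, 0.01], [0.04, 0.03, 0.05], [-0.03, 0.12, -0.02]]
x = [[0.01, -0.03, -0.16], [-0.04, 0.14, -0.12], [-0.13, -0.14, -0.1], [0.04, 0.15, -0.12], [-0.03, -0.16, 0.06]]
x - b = [[0.00, -0.01, -0.17], [-0.10, 0.16, -0.19], [-0.14, -0.17, -0.11], [0.00, 0.12, -0.17], [0.00, -0.28, 0.08]]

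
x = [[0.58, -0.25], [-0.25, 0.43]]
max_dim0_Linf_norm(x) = 0.58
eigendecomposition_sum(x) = [[0.49, -0.37], [-0.37, 0.27]] + [[0.09, 0.12], [0.12, 0.16]]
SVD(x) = [[-0.80, 0.6], [0.6, 0.8]] @ diag([0.7660076627227637, 0.24399233727723624]) @ [[-0.80, 0.60], [0.6, 0.8]]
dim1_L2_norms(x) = [0.63, 0.5]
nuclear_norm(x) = 1.01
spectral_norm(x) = 0.77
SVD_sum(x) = [[0.49, -0.37], [-0.37, 0.27]] + [[0.09, 0.12], [0.12, 0.16]]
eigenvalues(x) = [0.77, 0.24]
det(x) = 0.19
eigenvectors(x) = [[0.80, 0.60],[-0.60, 0.80]]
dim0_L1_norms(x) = [0.83, 0.68]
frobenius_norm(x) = 0.80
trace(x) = 1.01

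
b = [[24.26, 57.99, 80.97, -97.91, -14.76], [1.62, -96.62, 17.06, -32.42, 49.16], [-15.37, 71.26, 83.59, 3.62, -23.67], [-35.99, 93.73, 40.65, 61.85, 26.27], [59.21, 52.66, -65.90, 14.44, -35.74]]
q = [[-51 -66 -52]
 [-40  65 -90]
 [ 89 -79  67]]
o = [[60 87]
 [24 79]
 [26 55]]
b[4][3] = 14.44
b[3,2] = 40.65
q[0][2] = -52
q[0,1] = -66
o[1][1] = 79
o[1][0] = 24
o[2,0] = 26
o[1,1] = 79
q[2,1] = -79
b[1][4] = 49.16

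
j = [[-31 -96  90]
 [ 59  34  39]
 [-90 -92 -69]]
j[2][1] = -92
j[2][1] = -92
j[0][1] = -96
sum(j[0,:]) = -37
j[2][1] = -92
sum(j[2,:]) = -251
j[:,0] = [-31, 59, -90]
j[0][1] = -96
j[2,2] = -69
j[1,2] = 39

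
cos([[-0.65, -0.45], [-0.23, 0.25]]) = [[0.75,-0.08], [-0.04,0.92]]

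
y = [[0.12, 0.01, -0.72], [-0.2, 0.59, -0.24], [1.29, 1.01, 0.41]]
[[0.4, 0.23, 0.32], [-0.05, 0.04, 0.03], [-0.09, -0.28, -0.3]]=y@[[0.25,-0.05,0.01],[-0.20,-0.08,-0.13],[-0.51,-0.33,-0.45]]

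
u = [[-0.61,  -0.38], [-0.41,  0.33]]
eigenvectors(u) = [[-0.94, 0.33], [-0.35, -0.94]]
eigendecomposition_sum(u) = [[-0.67, -0.23], [-0.25, -0.09]] + [[0.06, -0.15], [-0.16, 0.42]]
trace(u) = -0.28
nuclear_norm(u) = 1.23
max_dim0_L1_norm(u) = 1.02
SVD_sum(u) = [[-0.66, -0.20], [-0.28, -0.09]] + [[0.05, -0.18], [-0.13, 0.42]]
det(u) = -0.36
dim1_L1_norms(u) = [0.99, 0.74]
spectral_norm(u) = 0.75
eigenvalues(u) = [-0.75, 0.47]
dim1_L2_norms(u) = [0.72, 0.53]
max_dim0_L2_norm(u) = 0.73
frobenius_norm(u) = 0.89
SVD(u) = [[-0.92, -0.39], [-0.39, 0.92]] @ diag([0.7547434580912444, 0.47314090128467007]) @ [[0.96, 0.29], [-0.29, 0.96]]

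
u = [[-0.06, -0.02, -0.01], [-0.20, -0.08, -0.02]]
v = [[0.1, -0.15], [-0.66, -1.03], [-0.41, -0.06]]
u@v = [[0.01, 0.03], [0.04, 0.11]]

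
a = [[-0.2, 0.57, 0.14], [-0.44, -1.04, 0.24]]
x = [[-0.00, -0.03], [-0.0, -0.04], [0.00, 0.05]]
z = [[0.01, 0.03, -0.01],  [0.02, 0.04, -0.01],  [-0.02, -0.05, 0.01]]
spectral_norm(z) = 0.08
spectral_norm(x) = 0.07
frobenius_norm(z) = 0.08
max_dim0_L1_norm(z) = 0.12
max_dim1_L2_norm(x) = 0.05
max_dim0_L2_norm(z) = 0.07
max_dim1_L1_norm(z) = 0.08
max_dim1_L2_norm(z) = 0.05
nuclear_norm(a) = 1.67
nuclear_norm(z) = 0.09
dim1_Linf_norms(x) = [0.03, 0.04, 0.05]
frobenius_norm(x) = 0.07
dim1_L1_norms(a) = [0.91, 1.72]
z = x @ a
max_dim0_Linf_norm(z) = 0.05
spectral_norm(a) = 1.24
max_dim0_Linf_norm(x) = 0.05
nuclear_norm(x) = 0.07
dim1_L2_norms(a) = [0.62, 1.15]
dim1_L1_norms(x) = [0.03, 0.04, 0.05]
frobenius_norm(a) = 1.31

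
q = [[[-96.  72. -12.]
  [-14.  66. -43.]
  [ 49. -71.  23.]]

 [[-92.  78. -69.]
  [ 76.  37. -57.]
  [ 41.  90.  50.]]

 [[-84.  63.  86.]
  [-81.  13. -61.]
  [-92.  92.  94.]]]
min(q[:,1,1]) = 13.0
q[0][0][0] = -96.0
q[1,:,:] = [[-92.0, 78.0, -69.0], [76.0, 37.0, -57.0], [41.0, 90.0, 50.0]]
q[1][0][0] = -92.0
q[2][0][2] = 86.0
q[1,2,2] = 50.0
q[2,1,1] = 13.0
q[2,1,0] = -81.0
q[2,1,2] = -61.0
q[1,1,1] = 37.0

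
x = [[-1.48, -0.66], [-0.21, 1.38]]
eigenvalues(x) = [-1.53, 1.43]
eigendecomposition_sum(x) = [[-1.50, -0.34], [-0.11, -0.02]] + [[0.02, -0.32], [-0.1, 1.40]]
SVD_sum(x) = [[-1.01, -1.09],[0.59, 0.64]] + [[-0.47, 0.43], [-0.80, 0.74]]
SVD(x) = [[-0.86, 0.5],[0.5, 0.86]] @ diag([1.7251875777797268, 1.2642103549150825]) @ [[0.68, 0.73], [-0.73, 0.68]]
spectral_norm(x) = 1.73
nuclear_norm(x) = 2.99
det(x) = -2.18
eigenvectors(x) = [[-1.00,0.22], [-0.07,-0.98]]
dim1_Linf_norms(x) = [1.48, 1.38]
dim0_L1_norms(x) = [1.69, 2.04]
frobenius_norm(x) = 2.14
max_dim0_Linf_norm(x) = 1.48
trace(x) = -0.10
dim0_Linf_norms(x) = [1.48, 1.38]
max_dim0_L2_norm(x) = 1.53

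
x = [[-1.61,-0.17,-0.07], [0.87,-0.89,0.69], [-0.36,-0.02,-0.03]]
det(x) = -0.004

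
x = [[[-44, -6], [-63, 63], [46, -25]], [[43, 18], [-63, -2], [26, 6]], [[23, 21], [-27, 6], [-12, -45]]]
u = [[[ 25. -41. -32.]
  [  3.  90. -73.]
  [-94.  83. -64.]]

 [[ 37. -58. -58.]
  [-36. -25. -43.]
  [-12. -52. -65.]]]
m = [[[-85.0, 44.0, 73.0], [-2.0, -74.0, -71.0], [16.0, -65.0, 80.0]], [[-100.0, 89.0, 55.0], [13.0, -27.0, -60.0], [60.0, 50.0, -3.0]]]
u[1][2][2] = -65.0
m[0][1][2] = -71.0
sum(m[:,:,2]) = 74.0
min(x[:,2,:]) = -45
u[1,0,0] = 37.0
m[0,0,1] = 44.0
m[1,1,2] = -60.0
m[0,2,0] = 16.0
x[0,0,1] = -6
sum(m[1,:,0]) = -27.0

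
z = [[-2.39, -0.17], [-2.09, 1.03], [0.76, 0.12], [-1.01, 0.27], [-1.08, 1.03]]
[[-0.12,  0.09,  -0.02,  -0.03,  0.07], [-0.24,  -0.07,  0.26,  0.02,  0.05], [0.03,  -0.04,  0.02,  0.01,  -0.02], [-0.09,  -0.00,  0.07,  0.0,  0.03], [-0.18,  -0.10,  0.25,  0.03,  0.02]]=z @ [[0.06, -0.03, -0.01, 0.01, -0.03], [-0.11, -0.13, 0.23, 0.04, -0.01]]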